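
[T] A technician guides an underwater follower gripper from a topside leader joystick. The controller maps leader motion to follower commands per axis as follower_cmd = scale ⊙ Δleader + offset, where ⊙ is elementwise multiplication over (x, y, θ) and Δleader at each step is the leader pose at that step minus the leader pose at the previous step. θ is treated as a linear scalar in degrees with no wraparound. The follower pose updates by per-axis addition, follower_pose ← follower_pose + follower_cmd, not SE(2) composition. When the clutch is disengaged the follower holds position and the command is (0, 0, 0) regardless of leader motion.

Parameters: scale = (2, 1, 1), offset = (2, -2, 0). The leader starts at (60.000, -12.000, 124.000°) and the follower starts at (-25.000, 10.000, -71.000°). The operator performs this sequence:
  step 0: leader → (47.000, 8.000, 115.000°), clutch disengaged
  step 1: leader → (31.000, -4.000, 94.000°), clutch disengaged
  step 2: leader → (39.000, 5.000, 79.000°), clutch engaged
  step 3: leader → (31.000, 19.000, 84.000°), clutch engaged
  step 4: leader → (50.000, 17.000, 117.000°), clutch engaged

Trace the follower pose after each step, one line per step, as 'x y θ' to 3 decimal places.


step 0: Δleader=(-13.000, 20.000, -9.000°), disengaged; cmd=(0,0,0) → follower holds at (-25.000, 10.000, -71.000°)
step 1: Δleader=(-16.000, -12.000, -21.000°), disengaged; cmd=(0,0,0) → follower holds at (-25.000, 10.000, -71.000°)
step 2: Δleader=(8.000, 9.000, -15.000°), engaged; cmd=(18.000, 7.000, -15.000°) → follower=(-7.000, 17.000, -86.000°)
step 3: Δleader=(-8.000, 14.000, 5.000°), engaged; cmd=(-14.000, 12.000, 5.000°) → follower=(-21.000, 29.000, -81.000°)
step 4: Δleader=(19.000, -2.000, 33.000°), engaged; cmd=(40.000, -4.000, 33.000°) → follower=(19.000, 25.000, -48.000°)

-25.000 10.000 -71.000
-25.000 10.000 -71.000
-7.000 17.000 -86.000
-21.000 29.000 -81.000
19.000 25.000 -48.000


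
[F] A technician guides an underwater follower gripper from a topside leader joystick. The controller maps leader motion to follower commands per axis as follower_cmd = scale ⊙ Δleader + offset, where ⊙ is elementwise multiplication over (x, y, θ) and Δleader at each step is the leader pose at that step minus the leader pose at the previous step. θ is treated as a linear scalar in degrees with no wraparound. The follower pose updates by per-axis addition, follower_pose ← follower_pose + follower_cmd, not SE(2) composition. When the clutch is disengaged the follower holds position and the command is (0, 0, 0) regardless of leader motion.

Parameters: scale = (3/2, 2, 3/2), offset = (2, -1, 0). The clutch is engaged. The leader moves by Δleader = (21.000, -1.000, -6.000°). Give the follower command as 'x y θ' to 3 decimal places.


axis x: 3/2·21.000 + 2 = 33.500
axis y: 2·-1.000 + -1 = -3.000
axis θ: 3/2·-6.000 + 0 = -9.000

33.500 -3.000 -9.000


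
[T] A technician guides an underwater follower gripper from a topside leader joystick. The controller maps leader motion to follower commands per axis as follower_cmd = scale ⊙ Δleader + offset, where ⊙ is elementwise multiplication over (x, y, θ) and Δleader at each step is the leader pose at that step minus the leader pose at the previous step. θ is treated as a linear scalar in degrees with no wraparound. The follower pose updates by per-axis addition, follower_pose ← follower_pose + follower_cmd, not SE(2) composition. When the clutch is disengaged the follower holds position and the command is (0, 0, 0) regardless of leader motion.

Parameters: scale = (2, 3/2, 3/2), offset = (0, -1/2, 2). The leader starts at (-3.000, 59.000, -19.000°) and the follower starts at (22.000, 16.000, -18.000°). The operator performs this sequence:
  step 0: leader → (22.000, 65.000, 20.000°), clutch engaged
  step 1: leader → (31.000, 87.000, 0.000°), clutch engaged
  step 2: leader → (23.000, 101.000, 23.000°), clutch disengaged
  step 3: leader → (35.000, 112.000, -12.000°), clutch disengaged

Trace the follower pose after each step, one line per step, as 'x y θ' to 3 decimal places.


step 0: Δleader=(25.000, 6.000, 39.000°), engaged; cmd=(50.000, 8.500, 60.500°) → follower=(72.000, 24.500, 42.500°)
step 1: Δleader=(9.000, 22.000, -20.000°), engaged; cmd=(18.000, 32.500, -28.000°) → follower=(90.000, 57.000, 14.500°)
step 2: Δleader=(-8.000, 14.000, 23.000°), disengaged; cmd=(0,0,0) → follower holds at (90.000, 57.000, 14.500°)
step 3: Δleader=(12.000, 11.000, -35.000°), disengaged; cmd=(0,0,0) → follower holds at (90.000, 57.000, 14.500°)

72.000 24.500 42.500
90.000 57.000 14.500
90.000 57.000 14.500
90.000 57.000 14.500


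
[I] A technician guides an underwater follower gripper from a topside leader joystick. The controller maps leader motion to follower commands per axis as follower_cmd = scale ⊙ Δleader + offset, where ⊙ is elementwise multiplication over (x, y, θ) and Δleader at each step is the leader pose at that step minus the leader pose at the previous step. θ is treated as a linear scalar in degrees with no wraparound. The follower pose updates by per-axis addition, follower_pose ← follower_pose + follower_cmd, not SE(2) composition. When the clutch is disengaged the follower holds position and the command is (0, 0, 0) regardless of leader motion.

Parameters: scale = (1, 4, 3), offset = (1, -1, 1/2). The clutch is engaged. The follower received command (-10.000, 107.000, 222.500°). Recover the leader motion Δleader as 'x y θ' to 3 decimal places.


axis x: (-10.000 − 1) / (1) = -11.000
axis y: (107.000 − -1) / (4) = 27.000
axis θ: (222.500 − 1/2) / (3) = 74.000

-11.000 27.000 74.000


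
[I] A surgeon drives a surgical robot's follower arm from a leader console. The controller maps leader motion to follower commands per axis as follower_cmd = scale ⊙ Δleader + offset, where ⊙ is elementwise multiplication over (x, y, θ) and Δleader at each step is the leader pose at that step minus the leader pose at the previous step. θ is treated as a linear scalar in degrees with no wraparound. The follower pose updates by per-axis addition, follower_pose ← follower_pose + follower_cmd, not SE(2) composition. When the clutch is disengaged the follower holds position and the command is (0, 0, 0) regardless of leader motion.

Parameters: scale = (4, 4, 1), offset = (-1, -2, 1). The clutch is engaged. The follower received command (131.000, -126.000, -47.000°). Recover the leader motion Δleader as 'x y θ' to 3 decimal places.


33.000 -31.000 -48.000

axis x: (131.000 − -1) / (4) = 33.000
axis y: (-126.000 − -2) / (4) = -31.000
axis θ: (-47.000 − 1) / (1) = -48.000


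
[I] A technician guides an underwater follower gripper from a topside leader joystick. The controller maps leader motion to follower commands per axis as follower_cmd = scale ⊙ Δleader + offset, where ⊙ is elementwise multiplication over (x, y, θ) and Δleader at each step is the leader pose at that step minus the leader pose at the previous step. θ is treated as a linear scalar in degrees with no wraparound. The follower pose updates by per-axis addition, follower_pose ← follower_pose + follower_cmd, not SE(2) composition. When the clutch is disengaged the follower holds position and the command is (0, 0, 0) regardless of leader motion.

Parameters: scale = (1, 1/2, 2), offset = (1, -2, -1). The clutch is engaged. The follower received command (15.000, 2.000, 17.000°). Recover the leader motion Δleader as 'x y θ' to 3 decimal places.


axis x: (15.000 − 1) / (1) = 14.000
axis y: (2.000 − -2) / (1/2) = 8.000
axis θ: (17.000 − -1) / (2) = 9.000

14.000 8.000 9.000


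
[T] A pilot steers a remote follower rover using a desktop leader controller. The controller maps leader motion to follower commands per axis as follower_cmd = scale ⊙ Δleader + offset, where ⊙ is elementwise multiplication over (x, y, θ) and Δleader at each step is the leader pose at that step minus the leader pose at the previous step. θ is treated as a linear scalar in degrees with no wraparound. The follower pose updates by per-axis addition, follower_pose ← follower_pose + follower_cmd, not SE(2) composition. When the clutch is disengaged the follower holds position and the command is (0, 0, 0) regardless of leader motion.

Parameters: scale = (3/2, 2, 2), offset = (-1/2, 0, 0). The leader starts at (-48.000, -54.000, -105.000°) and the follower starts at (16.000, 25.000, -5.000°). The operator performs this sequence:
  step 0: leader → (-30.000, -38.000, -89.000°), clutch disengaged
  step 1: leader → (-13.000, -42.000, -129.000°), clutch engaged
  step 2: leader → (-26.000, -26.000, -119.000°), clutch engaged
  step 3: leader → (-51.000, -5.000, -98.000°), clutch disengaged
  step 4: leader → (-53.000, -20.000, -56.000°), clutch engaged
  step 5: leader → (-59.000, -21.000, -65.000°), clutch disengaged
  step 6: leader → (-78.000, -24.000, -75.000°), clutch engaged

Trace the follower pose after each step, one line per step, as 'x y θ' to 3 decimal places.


16.000 25.000 -5.000
41.000 17.000 -85.000
21.000 49.000 -65.000
21.000 49.000 -65.000
17.500 19.000 19.000
17.500 19.000 19.000
-11.500 13.000 -1.000

step 0: Δleader=(18.000, 16.000, 16.000°), disengaged; cmd=(0,0,0) → follower holds at (16.000, 25.000, -5.000°)
step 1: Δleader=(17.000, -4.000, -40.000°), engaged; cmd=(25.000, -8.000, -80.000°) → follower=(41.000, 17.000, -85.000°)
step 2: Δleader=(-13.000, 16.000, 10.000°), engaged; cmd=(-20.000, 32.000, 20.000°) → follower=(21.000, 49.000, -65.000°)
step 3: Δleader=(-25.000, 21.000, 21.000°), disengaged; cmd=(0,0,0) → follower holds at (21.000, 49.000, -65.000°)
step 4: Δleader=(-2.000, -15.000, 42.000°), engaged; cmd=(-3.500, -30.000, 84.000°) → follower=(17.500, 19.000, 19.000°)
step 5: Δleader=(-6.000, -1.000, -9.000°), disengaged; cmd=(0,0,0) → follower holds at (17.500, 19.000, 19.000°)
step 6: Δleader=(-19.000, -3.000, -10.000°), engaged; cmd=(-29.000, -6.000, -20.000°) → follower=(-11.500, 13.000, -1.000°)


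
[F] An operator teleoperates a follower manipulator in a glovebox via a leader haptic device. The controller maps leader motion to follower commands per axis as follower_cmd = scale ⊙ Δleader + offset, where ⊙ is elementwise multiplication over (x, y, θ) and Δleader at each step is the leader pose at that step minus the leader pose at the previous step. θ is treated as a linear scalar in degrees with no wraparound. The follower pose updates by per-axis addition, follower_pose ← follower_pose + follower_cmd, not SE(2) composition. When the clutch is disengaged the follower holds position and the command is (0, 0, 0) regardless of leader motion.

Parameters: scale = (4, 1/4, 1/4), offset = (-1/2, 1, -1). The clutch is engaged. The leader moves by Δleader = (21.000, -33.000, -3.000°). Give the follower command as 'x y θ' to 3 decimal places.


axis x: 4·21.000 + -1/2 = 83.500
axis y: 1/4·-33.000 + 1 = -7.250
axis θ: 1/4·-3.000 + -1 = -1.750

83.500 -7.250 -1.750


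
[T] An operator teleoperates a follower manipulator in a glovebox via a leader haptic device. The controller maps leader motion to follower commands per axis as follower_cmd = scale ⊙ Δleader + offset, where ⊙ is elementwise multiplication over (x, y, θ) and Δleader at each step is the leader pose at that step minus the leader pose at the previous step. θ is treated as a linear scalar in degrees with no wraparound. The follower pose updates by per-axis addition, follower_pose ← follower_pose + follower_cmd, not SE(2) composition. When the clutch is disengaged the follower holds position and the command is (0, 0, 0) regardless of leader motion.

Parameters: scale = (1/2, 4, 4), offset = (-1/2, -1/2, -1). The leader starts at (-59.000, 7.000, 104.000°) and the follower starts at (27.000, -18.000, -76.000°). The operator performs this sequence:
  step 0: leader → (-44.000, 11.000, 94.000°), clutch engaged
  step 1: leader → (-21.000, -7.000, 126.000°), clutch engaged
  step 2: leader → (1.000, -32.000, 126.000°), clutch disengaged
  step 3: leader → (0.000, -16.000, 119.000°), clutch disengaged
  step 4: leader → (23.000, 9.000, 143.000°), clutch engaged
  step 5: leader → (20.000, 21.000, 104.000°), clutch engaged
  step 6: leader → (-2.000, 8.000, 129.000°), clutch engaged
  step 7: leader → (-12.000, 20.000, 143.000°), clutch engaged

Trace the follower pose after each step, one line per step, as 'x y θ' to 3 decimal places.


step 0: Δleader=(15.000, 4.000, -10.000°), engaged; cmd=(7.000, 15.500, -41.000°) → follower=(34.000, -2.500, -117.000°)
step 1: Δleader=(23.000, -18.000, 32.000°), engaged; cmd=(11.000, -72.500, 127.000°) → follower=(45.000, -75.000, 10.000°)
step 2: Δleader=(22.000, -25.000, 0.000°), disengaged; cmd=(0,0,0) → follower holds at (45.000, -75.000, 10.000°)
step 3: Δleader=(-1.000, 16.000, -7.000°), disengaged; cmd=(0,0,0) → follower holds at (45.000, -75.000, 10.000°)
step 4: Δleader=(23.000, 25.000, 24.000°), engaged; cmd=(11.000, 99.500, 95.000°) → follower=(56.000, 24.500, 105.000°)
step 5: Δleader=(-3.000, 12.000, -39.000°), engaged; cmd=(-2.000, 47.500, -157.000°) → follower=(54.000, 72.000, -52.000°)
step 6: Δleader=(-22.000, -13.000, 25.000°), engaged; cmd=(-11.500, -52.500, 99.000°) → follower=(42.500, 19.500, 47.000°)
step 7: Δleader=(-10.000, 12.000, 14.000°), engaged; cmd=(-5.500, 47.500, 55.000°) → follower=(37.000, 67.000, 102.000°)

34.000 -2.500 -117.000
45.000 -75.000 10.000
45.000 -75.000 10.000
45.000 -75.000 10.000
56.000 24.500 105.000
54.000 72.000 -52.000
42.500 19.500 47.000
37.000 67.000 102.000


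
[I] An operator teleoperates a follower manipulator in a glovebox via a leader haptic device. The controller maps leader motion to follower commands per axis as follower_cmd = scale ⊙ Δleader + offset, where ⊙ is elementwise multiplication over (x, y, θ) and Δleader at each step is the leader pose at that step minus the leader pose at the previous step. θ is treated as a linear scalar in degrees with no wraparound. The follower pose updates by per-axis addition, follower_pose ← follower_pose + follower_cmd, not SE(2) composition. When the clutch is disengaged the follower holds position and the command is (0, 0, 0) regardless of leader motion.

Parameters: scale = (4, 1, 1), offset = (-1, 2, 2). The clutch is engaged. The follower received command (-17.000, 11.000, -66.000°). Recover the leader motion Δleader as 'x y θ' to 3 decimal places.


-4.000 9.000 -68.000

axis x: (-17.000 − -1) / (4) = -4.000
axis y: (11.000 − 2) / (1) = 9.000
axis θ: (-66.000 − 2) / (1) = -68.000


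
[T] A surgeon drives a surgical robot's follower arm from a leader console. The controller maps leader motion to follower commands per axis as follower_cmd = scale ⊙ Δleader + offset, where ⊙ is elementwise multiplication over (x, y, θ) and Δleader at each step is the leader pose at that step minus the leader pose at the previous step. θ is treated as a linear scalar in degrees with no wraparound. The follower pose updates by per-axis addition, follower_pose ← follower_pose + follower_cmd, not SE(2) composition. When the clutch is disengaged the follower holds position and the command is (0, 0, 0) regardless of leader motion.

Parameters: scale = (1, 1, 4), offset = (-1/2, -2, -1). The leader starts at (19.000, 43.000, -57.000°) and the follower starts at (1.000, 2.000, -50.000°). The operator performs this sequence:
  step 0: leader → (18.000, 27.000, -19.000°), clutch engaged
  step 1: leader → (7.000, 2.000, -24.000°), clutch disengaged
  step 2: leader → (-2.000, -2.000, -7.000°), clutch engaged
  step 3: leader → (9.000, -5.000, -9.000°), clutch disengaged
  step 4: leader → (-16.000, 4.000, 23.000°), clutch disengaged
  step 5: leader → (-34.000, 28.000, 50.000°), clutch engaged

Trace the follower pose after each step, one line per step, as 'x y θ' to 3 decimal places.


step 0: Δleader=(-1.000, -16.000, 38.000°), engaged; cmd=(-1.500, -18.000, 151.000°) → follower=(-0.500, -16.000, 101.000°)
step 1: Δleader=(-11.000, -25.000, -5.000°), disengaged; cmd=(0,0,0) → follower holds at (-0.500, -16.000, 101.000°)
step 2: Δleader=(-9.000, -4.000, 17.000°), engaged; cmd=(-9.500, -6.000, 67.000°) → follower=(-10.000, -22.000, 168.000°)
step 3: Δleader=(11.000, -3.000, -2.000°), disengaged; cmd=(0,0,0) → follower holds at (-10.000, -22.000, 168.000°)
step 4: Δleader=(-25.000, 9.000, 32.000°), disengaged; cmd=(0,0,0) → follower holds at (-10.000, -22.000, 168.000°)
step 5: Δleader=(-18.000, 24.000, 27.000°), engaged; cmd=(-18.500, 22.000, 107.000°) → follower=(-28.500, 0.000, 275.000°)

-0.500 -16.000 101.000
-0.500 -16.000 101.000
-10.000 -22.000 168.000
-10.000 -22.000 168.000
-10.000 -22.000 168.000
-28.500 0.000 275.000


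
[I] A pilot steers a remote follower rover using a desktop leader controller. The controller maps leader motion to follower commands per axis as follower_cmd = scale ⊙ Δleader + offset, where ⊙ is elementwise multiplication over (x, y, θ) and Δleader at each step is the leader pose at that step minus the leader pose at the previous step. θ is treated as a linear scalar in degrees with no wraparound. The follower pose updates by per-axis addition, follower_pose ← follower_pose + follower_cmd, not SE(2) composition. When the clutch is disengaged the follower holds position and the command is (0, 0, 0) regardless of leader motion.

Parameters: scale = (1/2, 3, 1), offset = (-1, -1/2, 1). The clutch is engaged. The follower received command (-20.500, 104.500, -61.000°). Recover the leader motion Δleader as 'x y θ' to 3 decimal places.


axis x: (-20.500 − -1) / (1/2) = -39.000
axis y: (104.500 − -1/2) / (3) = 35.000
axis θ: (-61.000 − 1) / (1) = -62.000

-39.000 35.000 -62.000


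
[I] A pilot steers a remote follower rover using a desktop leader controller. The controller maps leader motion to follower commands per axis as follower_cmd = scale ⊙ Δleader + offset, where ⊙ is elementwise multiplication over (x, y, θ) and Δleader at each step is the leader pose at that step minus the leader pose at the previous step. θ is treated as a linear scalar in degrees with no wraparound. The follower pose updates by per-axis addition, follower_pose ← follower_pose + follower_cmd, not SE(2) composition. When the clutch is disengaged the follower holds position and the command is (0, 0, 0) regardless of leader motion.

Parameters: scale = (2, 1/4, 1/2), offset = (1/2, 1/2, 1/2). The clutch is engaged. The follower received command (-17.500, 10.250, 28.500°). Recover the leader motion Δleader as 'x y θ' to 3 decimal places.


axis x: (-17.500 − 1/2) / (2) = -9.000
axis y: (10.250 − 1/2) / (1/4) = 39.000
axis θ: (28.500 − 1/2) / (1/2) = 56.000

-9.000 39.000 56.000


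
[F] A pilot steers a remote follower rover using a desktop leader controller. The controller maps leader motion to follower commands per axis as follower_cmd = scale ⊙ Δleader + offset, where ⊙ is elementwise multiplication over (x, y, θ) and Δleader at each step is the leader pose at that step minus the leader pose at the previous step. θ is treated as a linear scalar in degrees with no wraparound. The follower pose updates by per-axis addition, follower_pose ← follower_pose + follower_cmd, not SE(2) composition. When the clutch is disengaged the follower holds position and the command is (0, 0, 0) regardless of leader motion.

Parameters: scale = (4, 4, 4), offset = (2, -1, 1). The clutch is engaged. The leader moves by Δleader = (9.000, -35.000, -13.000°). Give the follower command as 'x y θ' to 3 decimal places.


38.000 -141.000 -51.000

axis x: 4·9.000 + 2 = 38.000
axis y: 4·-35.000 + -1 = -141.000
axis θ: 4·-13.000 + 1 = -51.000


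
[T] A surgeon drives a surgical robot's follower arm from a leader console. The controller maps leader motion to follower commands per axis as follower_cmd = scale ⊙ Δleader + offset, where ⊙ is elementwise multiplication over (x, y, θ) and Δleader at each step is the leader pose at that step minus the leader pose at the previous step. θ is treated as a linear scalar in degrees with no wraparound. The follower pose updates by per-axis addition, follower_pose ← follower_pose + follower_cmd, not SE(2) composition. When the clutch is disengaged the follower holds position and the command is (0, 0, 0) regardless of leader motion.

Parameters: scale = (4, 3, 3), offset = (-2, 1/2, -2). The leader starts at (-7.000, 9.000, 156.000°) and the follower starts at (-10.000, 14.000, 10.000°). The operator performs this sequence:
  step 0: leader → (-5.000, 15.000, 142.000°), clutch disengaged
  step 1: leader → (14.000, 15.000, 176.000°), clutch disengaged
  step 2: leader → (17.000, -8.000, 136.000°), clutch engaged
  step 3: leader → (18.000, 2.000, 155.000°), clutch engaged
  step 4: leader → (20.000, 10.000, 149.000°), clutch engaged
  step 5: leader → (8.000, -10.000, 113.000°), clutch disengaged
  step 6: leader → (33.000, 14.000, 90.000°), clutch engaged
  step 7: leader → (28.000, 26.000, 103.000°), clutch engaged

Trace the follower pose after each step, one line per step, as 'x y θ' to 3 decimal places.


-10.000 14.000 10.000
-10.000 14.000 10.000
0.000 -54.500 -112.000
2.000 -24.000 -57.000
8.000 0.500 -77.000
8.000 0.500 -77.000
106.000 73.000 -148.000
84.000 109.500 -111.000

step 0: Δleader=(2.000, 6.000, -14.000°), disengaged; cmd=(0,0,0) → follower holds at (-10.000, 14.000, 10.000°)
step 1: Δleader=(19.000, 0.000, 34.000°), disengaged; cmd=(0,0,0) → follower holds at (-10.000, 14.000, 10.000°)
step 2: Δleader=(3.000, -23.000, -40.000°), engaged; cmd=(10.000, -68.500, -122.000°) → follower=(0.000, -54.500, -112.000°)
step 3: Δleader=(1.000, 10.000, 19.000°), engaged; cmd=(2.000, 30.500, 55.000°) → follower=(2.000, -24.000, -57.000°)
step 4: Δleader=(2.000, 8.000, -6.000°), engaged; cmd=(6.000, 24.500, -20.000°) → follower=(8.000, 0.500, -77.000°)
step 5: Δleader=(-12.000, -20.000, -36.000°), disengaged; cmd=(0,0,0) → follower holds at (8.000, 0.500, -77.000°)
step 6: Δleader=(25.000, 24.000, -23.000°), engaged; cmd=(98.000, 72.500, -71.000°) → follower=(106.000, 73.000, -148.000°)
step 7: Δleader=(-5.000, 12.000, 13.000°), engaged; cmd=(-22.000, 36.500, 37.000°) → follower=(84.000, 109.500, -111.000°)


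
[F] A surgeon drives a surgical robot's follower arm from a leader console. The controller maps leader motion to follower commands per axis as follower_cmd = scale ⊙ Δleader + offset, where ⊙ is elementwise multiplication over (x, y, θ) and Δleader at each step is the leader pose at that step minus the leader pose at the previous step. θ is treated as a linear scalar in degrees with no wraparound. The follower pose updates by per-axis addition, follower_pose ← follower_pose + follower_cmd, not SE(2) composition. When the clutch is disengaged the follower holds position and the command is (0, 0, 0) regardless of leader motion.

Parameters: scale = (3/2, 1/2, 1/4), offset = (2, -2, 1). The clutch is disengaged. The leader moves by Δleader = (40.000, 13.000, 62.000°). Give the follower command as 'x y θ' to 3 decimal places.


clutch disengaged → follower holds; cmd = (0, 0, 0)

0.000 0.000 0.000


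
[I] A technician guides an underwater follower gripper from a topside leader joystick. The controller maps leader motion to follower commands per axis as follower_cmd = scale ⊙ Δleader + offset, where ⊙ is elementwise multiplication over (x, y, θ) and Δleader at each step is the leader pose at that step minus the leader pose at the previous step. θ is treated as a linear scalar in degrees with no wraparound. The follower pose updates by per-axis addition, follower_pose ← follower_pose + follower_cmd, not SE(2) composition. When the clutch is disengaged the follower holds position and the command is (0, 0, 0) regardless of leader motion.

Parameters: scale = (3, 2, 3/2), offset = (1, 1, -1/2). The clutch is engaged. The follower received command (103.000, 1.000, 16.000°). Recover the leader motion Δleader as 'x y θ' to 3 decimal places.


34.000 0.000 11.000

axis x: (103.000 − 1) / (3) = 34.000
axis y: (1.000 − 1) / (2) = 0.000
axis θ: (16.000 − -1/2) / (3/2) = 11.000


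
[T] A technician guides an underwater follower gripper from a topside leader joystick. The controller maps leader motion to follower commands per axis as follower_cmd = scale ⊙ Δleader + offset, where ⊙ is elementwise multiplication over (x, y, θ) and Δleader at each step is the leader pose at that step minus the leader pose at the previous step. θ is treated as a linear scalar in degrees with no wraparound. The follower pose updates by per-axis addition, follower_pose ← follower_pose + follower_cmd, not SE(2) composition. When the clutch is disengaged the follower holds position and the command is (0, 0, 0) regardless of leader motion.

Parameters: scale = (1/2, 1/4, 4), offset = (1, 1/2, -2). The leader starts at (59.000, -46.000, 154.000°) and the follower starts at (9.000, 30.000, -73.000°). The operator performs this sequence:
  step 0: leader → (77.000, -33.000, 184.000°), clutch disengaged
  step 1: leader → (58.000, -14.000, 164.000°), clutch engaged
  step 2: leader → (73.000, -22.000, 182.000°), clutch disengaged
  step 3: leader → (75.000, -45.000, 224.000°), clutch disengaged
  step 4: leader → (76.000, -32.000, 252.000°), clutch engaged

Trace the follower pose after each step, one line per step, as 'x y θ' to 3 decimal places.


step 0: Δleader=(18.000, 13.000, 30.000°), disengaged; cmd=(0,0,0) → follower holds at (9.000, 30.000, -73.000°)
step 1: Δleader=(-19.000, 19.000, -20.000°), engaged; cmd=(-8.500, 5.250, -82.000°) → follower=(0.500, 35.250, -155.000°)
step 2: Δleader=(15.000, -8.000, 18.000°), disengaged; cmd=(0,0,0) → follower holds at (0.500, 35.250, -155.000°)
step 3: Δleader=(2.000, -23.000, 42.000°), disengaged; cmd=(0,0,0) → follower holds at (0.500, 35.250, -155.000°)
step 4: Δleader=(1.000, 13.000, 28.000°), engaged; cmd=(1.500, 3.750, 110.000°) → follower=(2.000, 39.000, -45.000°)

9.000 30.000 -73.000
0.500 35.250 -155.000
0.500 35.250 -155.000
0.500 35.250 -155.000
2.000 39.000 -45.000


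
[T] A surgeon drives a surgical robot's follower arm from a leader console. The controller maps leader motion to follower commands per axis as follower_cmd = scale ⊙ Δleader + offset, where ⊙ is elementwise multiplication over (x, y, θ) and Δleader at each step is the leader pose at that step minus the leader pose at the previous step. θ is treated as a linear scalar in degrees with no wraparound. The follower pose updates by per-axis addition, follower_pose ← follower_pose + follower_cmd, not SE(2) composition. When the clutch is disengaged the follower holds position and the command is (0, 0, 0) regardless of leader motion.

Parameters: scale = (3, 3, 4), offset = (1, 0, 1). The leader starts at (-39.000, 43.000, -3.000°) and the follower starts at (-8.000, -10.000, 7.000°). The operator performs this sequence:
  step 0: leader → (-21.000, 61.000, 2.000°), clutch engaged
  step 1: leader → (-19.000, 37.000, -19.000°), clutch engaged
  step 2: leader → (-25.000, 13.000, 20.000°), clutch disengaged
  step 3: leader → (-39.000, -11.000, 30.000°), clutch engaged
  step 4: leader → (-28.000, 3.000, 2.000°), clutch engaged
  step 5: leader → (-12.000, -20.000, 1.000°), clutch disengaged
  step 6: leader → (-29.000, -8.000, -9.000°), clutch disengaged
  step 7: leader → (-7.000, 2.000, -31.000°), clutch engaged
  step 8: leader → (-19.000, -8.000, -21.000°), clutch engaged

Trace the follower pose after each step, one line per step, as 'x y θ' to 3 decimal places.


47.000 44.000 28.000
54.000 -28.000 -55.000
54.000 -28.000 -55.000
13.000 -100.000 -14.000
47.000 -58.000 -125.000
47.000 -58.000 -125.000
47.000 -58.000 -125.000
114.000 -28.000 -212.000
79.000 -58.000 -171.000

step 0: Δleader=(18.000, 18.000, 5.000°), engaged; cmd=(55.000, 54.000, 21.000°) → follower=(47.000, 44.000, 28.000°)
step 1: Δleader=(2.000, -24.000, -21.000°), engaged; cmd=(7.000, -72.000, -83.000°) → follower=(54.000, -28.000, -55.000°)
step 2: Δleader=(-6.000, -24.000, 39.000°), disengaged; cmd=(0,0,0) → follower holds at (54.000, -28.000, -55.000°)
step 3: Δleader=(-14.000, -24.000, 10.000°), engaged; cmd=(-41.000, -72.000, 41.000°) → follower=(13.000, -100.000, -14.000°)
step 4: Δleader=(11.000, 14.000, -28.000°), engaged; cmd=(34.000, 42.000, -111.000°) → follower=(47.000, -58.000, -125.000°)
step 5: Δleader=(16.000, -23.000, -1.000°), disengaged; cmd=(0,0,0) → follower holds at (47.000, -58.000, -125.000°)
step 6: Δleader=(-17.000, 12.000, -10.000°), disengaged; cmd=(0,0,0) → follower holds at (47.000, -58.000, -125.000°)
step 7: Δleader=(22.000, 10.000, -22.000°), engaged; cmd=(67.000, 30.000, -87.000°) → follower=(114.000, -28.000, -212.000°)
step 8: Δleader=(-12.000, -10.000, 10.000°), engaged; cmd=(-35.000, -30.000, 41.000°) → follower=(79.000, -58.000, -171.000°)


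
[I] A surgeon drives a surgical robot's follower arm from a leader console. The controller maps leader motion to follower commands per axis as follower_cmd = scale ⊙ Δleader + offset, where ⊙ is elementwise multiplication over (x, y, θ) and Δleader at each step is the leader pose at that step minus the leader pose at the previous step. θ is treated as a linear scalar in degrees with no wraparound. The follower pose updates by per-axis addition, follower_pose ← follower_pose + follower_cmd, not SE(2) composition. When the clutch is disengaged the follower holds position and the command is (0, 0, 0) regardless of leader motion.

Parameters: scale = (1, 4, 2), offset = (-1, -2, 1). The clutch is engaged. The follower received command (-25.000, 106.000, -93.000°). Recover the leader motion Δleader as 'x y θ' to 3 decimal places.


axis x: (-25.000 − -1) / (1) = -24.000
axis y: (106.000 − -2) / (4) = 27.000
axis θ: (-93.000 − 1) / (2) = -47.000

-24.000 27.000 -47.000


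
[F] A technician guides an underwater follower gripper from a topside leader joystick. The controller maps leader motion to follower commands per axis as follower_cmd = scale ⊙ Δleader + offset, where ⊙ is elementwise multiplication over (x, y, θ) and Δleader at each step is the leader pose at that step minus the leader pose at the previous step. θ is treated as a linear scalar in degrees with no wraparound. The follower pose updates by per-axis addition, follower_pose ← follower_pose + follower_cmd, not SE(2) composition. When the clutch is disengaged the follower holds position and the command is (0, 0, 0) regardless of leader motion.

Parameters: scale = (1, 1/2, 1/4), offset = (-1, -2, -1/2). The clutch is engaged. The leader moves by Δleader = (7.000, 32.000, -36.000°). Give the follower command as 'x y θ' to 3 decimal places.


axis x: 1·7.000 + -1 = 6.000
axis y: 1/2·32.000 + -2 = 14.000
axis θ: 1/4·-36.000 + -1/2 = -9.500

6.000 14.000 -9.500


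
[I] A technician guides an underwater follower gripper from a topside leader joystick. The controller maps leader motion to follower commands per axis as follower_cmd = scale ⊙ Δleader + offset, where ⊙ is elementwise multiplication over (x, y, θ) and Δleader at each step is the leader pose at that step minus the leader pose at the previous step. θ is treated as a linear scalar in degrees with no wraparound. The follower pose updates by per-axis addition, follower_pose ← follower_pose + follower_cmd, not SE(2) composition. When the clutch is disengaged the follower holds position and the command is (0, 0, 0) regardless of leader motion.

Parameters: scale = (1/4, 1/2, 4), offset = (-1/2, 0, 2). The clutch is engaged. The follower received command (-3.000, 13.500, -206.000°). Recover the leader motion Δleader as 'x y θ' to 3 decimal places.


-10.000 27.000 -52.000

axis x: (-3.000 − -1/2) / (1/4) = -10.000
axis y: (13.500 − 0) / (1/2) = 27.000
axis θ: (-206.000 − 2) / (4) = -52.000


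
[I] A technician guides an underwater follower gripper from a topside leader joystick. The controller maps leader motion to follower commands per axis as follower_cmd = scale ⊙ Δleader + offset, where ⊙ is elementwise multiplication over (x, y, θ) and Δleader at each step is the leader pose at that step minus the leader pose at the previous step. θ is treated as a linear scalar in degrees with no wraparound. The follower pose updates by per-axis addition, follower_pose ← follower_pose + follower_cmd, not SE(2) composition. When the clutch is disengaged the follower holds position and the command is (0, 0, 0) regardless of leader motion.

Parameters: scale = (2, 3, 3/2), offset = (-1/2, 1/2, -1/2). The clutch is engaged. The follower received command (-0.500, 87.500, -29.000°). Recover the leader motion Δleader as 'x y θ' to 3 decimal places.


0.000 29.000 -19.000

axis x: (-0.500 − -1/2) / (2) = 0.000
axis y: (87.500 − 1/2) / (3) = 29.000
axis θ: (-29.000 − -1/2) / (3/2) = -19.000


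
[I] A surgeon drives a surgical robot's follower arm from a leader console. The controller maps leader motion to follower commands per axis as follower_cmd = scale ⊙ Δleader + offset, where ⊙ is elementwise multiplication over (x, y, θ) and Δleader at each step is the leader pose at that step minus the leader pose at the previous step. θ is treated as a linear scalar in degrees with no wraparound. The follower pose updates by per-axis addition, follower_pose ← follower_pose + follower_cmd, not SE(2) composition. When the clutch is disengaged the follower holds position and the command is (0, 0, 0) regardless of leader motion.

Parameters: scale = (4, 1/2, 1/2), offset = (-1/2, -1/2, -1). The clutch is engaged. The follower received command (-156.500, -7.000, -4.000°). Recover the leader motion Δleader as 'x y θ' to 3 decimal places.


axis x: (-156.500 − -1/2) / (4) = -39.000
axis y: (-7.000 − -1/2) / (1/2) = -13.000
axis θ: (-4.000 − -1) / (1/2) = -6.000

-39.000 -13.000 -6.000


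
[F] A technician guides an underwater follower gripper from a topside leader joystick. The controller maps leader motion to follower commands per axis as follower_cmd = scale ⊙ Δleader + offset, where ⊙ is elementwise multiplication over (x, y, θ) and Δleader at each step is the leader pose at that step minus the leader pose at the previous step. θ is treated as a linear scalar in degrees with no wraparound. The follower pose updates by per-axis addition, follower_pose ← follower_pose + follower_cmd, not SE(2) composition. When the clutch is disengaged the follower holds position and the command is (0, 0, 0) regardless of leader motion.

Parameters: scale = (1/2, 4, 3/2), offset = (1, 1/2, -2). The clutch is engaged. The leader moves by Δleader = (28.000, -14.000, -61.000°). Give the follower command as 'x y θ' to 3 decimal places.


15.000 -55.500 -93.500

axis x: 1/2·28.000 + 1 = 15.000
axis y: 4·-14.000 + 1/2 = -55.500
axis θ: 3/2·-61.000 + -2 = -93.500


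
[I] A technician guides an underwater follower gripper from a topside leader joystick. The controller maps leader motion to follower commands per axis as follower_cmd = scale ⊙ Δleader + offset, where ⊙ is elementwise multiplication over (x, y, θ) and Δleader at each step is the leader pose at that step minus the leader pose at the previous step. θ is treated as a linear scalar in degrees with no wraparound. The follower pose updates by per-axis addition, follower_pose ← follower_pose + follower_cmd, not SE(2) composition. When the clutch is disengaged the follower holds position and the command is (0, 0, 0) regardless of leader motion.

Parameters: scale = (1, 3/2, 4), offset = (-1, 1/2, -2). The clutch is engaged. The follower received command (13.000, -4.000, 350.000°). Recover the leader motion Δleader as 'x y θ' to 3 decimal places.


14.000 -3.000 88.000

axis x: (13.000 − -1) / (1) = 14.000
axis y: (-4.000 − 1/2) / (3/2) = -3.000
axis θ: (350.000 − -2) / (4) = 88.000


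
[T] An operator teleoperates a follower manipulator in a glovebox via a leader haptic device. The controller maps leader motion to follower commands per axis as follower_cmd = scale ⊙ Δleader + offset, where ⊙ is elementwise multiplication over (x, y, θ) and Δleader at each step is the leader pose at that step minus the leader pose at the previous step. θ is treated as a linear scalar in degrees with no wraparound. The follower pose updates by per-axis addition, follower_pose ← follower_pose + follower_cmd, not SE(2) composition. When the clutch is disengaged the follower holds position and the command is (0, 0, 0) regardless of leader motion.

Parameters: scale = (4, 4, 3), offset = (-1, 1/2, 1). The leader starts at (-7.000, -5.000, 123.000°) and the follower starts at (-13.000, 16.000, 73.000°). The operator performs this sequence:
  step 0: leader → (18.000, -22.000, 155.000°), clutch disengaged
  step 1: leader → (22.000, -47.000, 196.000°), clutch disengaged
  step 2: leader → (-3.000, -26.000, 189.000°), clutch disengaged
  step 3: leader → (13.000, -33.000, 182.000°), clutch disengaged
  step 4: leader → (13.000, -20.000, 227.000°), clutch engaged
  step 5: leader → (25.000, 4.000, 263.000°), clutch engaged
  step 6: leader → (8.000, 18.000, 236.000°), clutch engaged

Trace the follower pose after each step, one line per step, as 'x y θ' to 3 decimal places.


step 0: Δleader=(25.000, -17.000, 32.000°), disengaged; cmd=(0,0,0) → follower holds at (-13.000, 16.000, 73.000°)
step 1: Δleader=(4.000, -25.000, 41.000°), disengaged; cmd=(0,0,0) → follower holds at (-13.000, 16.000, 73.000°)
step 2: Δleader=(-25.000, 21.000, -7.000°), disengaged; cmd=(0,0,0) → follower holds at (-13.000, 16.000, 73.000°)
step 3: Δleader=(16.000, -7.000, -7.000°), disengaged; cmd=(0,0,0) → follower holds at (-13.000, 16.000, 73.000°)
step 4: Δleader=(0.000, 13.000, 45.000°), engaged; cmd=(-1.000, 52.500, 136.000°) → follower=(-14.000, 68.500, 209.000°)
step 5: Δleader=(12.000, 24.000, 36.000°), engaged; cmd=(47.000, 96.500, 109.000°) → follower=(33.000, 165.000, 318.000°)
step 6: Δleader=(-17.000, 14.000, -27.000°), engaged; cmd=(-69.000, 56.500, -80.000°) → follower=(-36.000, 221.500, 238.000°)

-13.000 16.000 73.000
-13.000 16.000 73.000
-13.000 16.000 73.000
-13.000 16.000 73.000
-14.000 68.500 209.000
33.000 165.000 318.000
-36.000 221.500 238.000


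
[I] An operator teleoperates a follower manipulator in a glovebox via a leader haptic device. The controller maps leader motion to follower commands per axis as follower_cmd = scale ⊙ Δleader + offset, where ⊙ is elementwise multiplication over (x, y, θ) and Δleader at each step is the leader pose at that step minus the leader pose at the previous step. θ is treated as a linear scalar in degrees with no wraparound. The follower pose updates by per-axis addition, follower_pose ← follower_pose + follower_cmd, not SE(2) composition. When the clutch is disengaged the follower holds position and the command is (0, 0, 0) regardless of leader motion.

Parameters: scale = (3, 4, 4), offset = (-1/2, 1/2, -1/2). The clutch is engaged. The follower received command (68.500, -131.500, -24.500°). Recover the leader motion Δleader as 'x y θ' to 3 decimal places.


axis x: (68.500 − -1/2) / (3) = 23.000
axis y: (-131.500 − 1/2) / (4) = -33.000
axis θ: (-24.500 − -1/2) / (4) = -6.000

23.000 -33.000 -6.000


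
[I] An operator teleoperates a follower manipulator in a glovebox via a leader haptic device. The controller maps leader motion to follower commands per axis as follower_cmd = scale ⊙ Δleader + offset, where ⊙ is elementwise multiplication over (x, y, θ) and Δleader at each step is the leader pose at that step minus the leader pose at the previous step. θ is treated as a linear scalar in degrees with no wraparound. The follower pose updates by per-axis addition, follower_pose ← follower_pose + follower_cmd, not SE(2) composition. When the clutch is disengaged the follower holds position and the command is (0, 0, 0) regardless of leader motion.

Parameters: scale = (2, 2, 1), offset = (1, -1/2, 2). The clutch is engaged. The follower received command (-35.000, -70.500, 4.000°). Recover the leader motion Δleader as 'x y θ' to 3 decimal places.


axis x: (-35.000 − 1) / (2) = -18.000
axis y: (-70.500 − -1/2) / (2) = -35.000
axis θ: (4.000 − 2) / (1) = 2.000

-18.000 -35.000 2.000
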